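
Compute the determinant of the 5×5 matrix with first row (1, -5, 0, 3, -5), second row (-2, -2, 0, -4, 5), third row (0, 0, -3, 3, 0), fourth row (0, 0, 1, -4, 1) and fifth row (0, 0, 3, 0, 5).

-648

The matrix is block upper-triangular with a 2×2 block and a 3×3 block on the diagonal, so its determinant equals the product of the determinants of the diagonal blocks.
det of the 2×2 block = -12
det of the 3×3 block = 54
det = (-12)·(54) = -648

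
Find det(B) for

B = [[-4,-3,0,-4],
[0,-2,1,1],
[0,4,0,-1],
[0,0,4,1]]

Expand along column 1 (it has 3 zeros):
  + (-4) · M_11   where M_11 = det([-2 1 1; 4 0 -1; 0 4 1]) = 4
det = (+1)·(-4)·(4) = -16

-16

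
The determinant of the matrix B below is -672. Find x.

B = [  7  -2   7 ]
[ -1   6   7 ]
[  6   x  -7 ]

1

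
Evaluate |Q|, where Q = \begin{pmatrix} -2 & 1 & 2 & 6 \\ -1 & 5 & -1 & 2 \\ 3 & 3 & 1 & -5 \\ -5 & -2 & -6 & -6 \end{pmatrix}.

Expand along row 1:
  + (-2) · M_11   where M_11 = det([5 -1 2; 3 1 -5; -2 -6 -6]) = -240
  − (1) · M_12   where M_12 = det([-1 -1 2; 3 1 -5; -5 -6 -6]) = -33
  + (2) · M_13   where M_13 = det([-1 5 2; 3 3 -5; -5 -2 -6]) = 261
  − (6) · M_14   where M_14 = det([-1 5 -1; 3 3 1; -5 -2 -6]) = 72
det = (+1)·(-2)·(-240) + (-1)·(1)·(-33) + (+1)·(2)·(261) + (-1)·(6)·(72) = 603

603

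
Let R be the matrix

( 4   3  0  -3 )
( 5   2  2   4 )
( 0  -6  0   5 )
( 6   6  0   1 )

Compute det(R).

324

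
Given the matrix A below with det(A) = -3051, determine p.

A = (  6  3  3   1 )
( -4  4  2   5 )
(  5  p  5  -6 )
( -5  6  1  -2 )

-9

Expanding along the row containing p, det(A) is linear in p: det(A) = (147)·p + (-1728).
Set (147)·p + (-1728) = -3051  ⇒  (147)·p = -1323  ⇒  p = -9.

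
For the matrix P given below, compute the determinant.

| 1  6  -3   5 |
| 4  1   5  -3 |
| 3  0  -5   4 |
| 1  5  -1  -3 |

Expand along row 3 (it has 1 zero):
  + (3) · M_31   where M_31 = det([6 -3 5; 1 5 -3; 5 -1 -3]) = -202
  + (-5) · M_33   where M_33 = det([1 6 5; 4 1 -3; 1 5 -3]) = 161
  − (4) · M_34   where M_34 = det([1 6 -3; 4 1 5; 1 5 -1]) = -29
det = (+1)·(3)·(-202) + (+1)·(-5)·(161) + (-1)·(4)·(-29) = -1295

-1295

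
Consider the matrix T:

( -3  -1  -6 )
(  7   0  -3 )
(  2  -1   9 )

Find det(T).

120

Expand along column 2:
  − (-1) · |7 -3; 2 9| = −(-1)·(63 − (-6)) = 69
  − (-1) · |-3 -6; 7 -3| = −(-1)·(9 − (-42)) = 51
Sum: (69) + (51) = 120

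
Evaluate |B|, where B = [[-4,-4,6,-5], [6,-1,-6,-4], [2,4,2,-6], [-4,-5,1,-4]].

-1358

Expand along row 1:
  + (-4) · M_11   where M_11 = det([-1 -6 -4; 4 2 -6; -5 1 -4]) = -330
  − (-4) · M_12   where M_12 = det([6 -6 -4; 2 2 -6; -4 1 -4]) = -244
  + (6) · M_13   where M_13 = det([6 -1 -4; 2 4 -6; -4 -5 -4]) = -332
  − (-5) · M_14   where M_14 = det([6 -1 -6; 2 4 2; -4 -5 1]) = 58
det = (+1)·(-4)·(-330) + (-1)·(-4)·(-244) + (+1)·(6)·(-332) + (-1)·(-5)·(58) = -1358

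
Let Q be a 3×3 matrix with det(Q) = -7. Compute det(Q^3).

The determinant is -343.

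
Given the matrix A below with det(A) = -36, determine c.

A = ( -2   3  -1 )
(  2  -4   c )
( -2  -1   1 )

c = 6

Expanding along the row containing c, det(A) is linear in c: det(A) = (-8)·c + (12).
Set (-8)·c + (12) = -36  ⇒  (-8)·c = -48  ⇒  c = 6.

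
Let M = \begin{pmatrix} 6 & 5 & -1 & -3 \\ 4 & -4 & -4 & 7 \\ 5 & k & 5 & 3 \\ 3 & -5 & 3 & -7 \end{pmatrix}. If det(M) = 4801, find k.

k = -4

Expanding along the row containing k, det(M) is linear in k: det(M) = (79)·k + (5117).
Set (79)·k + (5117) = 4801  ⇒  (79)·k = -316  ⇒  k = -4.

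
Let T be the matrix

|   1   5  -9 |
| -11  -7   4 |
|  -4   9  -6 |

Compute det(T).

|T| = 739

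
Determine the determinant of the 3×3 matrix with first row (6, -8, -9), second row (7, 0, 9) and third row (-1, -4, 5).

820

Expand along row 2:
  − 7 · |-8 -9; -4 5| = −7·(-40 − 36) = 532
  − 9 · |6 -8; -1 -4| = −9·(-24 − 8) = 288
Sum: (532) + (288) = 820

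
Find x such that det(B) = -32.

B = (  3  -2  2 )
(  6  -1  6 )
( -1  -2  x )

x = -6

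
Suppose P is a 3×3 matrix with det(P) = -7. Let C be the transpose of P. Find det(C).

The determinant is -7.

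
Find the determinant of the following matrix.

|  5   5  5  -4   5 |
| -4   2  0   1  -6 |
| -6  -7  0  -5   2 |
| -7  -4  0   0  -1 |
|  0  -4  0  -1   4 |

Expand along column 3 (it has 4 zeros):
  + (5) · M_13   where M_13 = det([-4 2 1 -6; -6 -7 -5 2; -7 -4 0 -1; 0 -4 -1 4]) = -130
det = (+1)·(5)·(-130) = -650

-650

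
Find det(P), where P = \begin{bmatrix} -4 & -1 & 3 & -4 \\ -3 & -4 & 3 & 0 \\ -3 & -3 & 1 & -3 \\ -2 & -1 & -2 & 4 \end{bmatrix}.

Expand along row 2 (it has 1 zero):
  − (-3) · M_21   where M_21 = det([-1 3 -4; -3 1 -3; -1 -2 4]) = 19
  + (-4) · M_22   where M_22 = det([-4 3 -4; -3 1 -3; -2 -2 4]) = 30
  − (3) · M_23   where M_23 = det([-4 -1 -4; -3 -3 -3; -2 -1 4]) = 54
det = (-1)·(-3)·(19) + (+1)·(-4)·(30) + (-1)·(3)·(54) = -225

|P| = -225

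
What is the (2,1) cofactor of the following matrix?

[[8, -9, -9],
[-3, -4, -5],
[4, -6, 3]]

Delete row 2 and column 1; the remaining 2×2 submatrix is [-9 -9; -6 3].
Its determinant is (-9)·3 − (-9)·(-6) = -81.
The cofactor carries sign (−1)^(2+1) = −1, so C_{2,1} = −(-81) = 81.

The cofactor is 81.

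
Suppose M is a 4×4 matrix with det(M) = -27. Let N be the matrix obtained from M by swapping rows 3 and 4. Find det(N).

det(N) = 27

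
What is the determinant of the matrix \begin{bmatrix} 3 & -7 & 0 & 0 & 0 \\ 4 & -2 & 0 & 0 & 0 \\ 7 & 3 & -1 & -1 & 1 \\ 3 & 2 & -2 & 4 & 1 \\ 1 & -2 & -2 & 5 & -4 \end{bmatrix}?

The matrix is block lower-triangular with a 2×2 block and a 3×3 block on the diagonal, so its determinant equals the product of the determinants of the diagonal blocks.
det of the 2×2 block = 22
det of the 3×3 block = 29
det = (22)·(29) = 638

638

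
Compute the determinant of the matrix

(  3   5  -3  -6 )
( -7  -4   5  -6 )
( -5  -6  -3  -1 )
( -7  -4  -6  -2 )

-1923

Expand along row 1:
  + (3) · M_11   where M_11 = det([-4 5 -6; -6 -3 -1; -4 -6 -2]) = -184
  − (5) · M_12   where M_12 = det([-7 5 -6; -5 -3 -1; -7 -6 -2]) = -69
  + (-3) · M_13   where M_13 = det([-7 -4 -6; -5 -6 -1; -7 -4 -2]) = 88
  − (-6) · M_14   where M_14 = det([-7 -4 5; -5 -6 -3; -7 -4 -6]) = -242
det = (+1)·(3)·(-184) + (-1)·(5)·(-69) + (+1)·(-3)·(88) + (-1)·(-6)·(-242) = -1923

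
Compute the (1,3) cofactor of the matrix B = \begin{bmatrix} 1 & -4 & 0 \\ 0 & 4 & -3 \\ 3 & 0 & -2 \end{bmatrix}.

-12

Delete row 1 and column 3; the remaining 2×2 submatrix is [0 4; 3 0].
Its determinant is 0·0 − 4·3 = -12.
The cofactor carries sign (−1)^(1+3) = +1, so C_{1,3} = +(-12) = -12.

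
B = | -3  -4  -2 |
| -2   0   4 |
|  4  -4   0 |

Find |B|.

Expand along column 2:
  − (-4) · |-2 4; 4 0| = −(-4)·(0 − 16) = -64
  − (-4) · |-3 -2; -2 4| = −(-4)·(-12 − 4) = -64
Sum: (-64) + (-64) = -128

det(B) = -128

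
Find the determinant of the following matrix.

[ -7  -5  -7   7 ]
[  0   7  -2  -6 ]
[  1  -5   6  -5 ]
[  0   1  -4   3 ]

983

Expand along column 1 (it has 2 zeros):
  + (-7) · M_11   where M_11 = det([7 -2 -6; -5 6 -5; 1 -4 3]) = -118
  + (1) · M_31   where M_31 = det([-5 -7 7; 7 -2 -6; 1 -4 3]) = 157
det = (+1)·(-7)·(-118) + (+1)·(1)·(157) = 983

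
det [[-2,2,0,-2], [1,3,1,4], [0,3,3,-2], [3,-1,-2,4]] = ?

Expand along row 1 (it has 1 zero):
  + (-2) · M_11   where M_11 = det([3 1 4; 3 3 -2; -1 -2 4]) = 2
  − (2) · M_12   where M_12 = det([1 1 4; 0 3 -2; 3 -2 4]) = -34
  − (-2) · M_14   where M_14 = det([1 3 1; 0 3 3; 3 -1 -2]) = 15
det = (+1)·(-2)·(2) + (-1)·(2)·(-34) + (-1)·(-2)·(15) = 94

94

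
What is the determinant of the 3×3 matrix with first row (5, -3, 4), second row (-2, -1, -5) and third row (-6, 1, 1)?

The determinant is -108.

Expand along row 1:
  + 5 · |-1 -5; 1 1| = 5·(-1 − (-5)) = 20
  − (-3) · |-2 -5; -6 1| = −(-3)·(-2 − 30) = -96
  + 4 · |-2 -1; -6 1| = 4·(-2 − 6) = -32
Sum: (20) + (-96) + (-32) = -108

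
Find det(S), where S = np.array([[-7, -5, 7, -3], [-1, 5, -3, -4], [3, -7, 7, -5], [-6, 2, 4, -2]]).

-1800

Expand along row 1:
  + (-7) · M_11   where M_11 = det([5 -3 -4; -7 7 -5; 2 4 -2]) = 270
  − (-5) · M_12   where M_12 = det([-1 -3 -4; 3 7 -5; -6 4 -2]) = -330
  + (7) · M_13   where M_13 = det([-1 5 -4; 3 -7 -5; -6 2 -2]) = 300
  − (-3) · M_14   where M_14 = det([-1 5 -3; 3 -7 7; -6 2 4]) = -120
det = (+1)·(-7)·(270) + (-1)·(-5)·(-330) + (+1)·(7)·(300) + (-1)·(-3)·(-120) = -1800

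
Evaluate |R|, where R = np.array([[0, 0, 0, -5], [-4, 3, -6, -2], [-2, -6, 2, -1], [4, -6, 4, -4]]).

Expand along row 1 (it has 3 zeros):
  − (-5) · M_14   where M_14 = det([-4 3 -6; -2 -6 2; 4 -6 4]) = -120
det = (-1)·(-5)·(-120) = -600

det(R) = -600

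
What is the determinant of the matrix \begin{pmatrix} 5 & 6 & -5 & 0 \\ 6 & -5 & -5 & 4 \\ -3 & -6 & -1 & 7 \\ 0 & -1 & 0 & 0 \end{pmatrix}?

-115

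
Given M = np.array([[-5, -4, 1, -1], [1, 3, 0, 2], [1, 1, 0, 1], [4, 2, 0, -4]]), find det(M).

Expand along column 3 (it has 3 zeros):
  + (1) · M_13   where M_13 = det([1 3 2; 1 1 1; 4 2 -4]) = 14
det = (+1)·(1)·(14) = 14

14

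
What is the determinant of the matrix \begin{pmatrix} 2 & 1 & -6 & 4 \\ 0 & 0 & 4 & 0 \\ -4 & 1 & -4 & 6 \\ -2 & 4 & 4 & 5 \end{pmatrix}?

344

Expand along row 2 (it has 3 zeros):
  − (4) · M_23   where M_23 = det([2 1 4; -4 1 6; -2 4 5]) = -86
det = (-1)·(4)·(-86) = 344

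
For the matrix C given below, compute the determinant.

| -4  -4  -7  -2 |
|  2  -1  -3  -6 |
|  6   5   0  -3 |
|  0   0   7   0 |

308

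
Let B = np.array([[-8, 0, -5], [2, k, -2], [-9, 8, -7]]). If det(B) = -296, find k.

-8

Expanding along the row containing k, det(B) is linear in k: det(B) = (11)·k + (-208).
Set (11)·k + (-208) = -296  ⇒  (11)·k = -88  ⇒  k = -8.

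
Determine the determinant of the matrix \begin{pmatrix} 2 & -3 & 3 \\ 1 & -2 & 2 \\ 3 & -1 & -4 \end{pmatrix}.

5

Expand along column 1:
  + 2 · |-2 2; -1 -4| = 2·(8 − (-2)) = 20
  − 1 · |-3 3; -1 -4| = −1·(12 − (-3)) = -15
  + 3 · |-3 3; -2 2| = 3·(-6 − (-6)) = 0
Sum: (20) + (-15) + (0) = 5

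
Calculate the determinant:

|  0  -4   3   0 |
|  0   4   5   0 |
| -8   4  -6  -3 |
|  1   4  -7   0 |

-96

Expand along column 4 (it has 3 zeros):
  − (-3) · M_34   where M_34 = det([0 -4 3; 0 4 5; 1 4 -7]) = -32
det = (-1)·(-3)·(-32) = -96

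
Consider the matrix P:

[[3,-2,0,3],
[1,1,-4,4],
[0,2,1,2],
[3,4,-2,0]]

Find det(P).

Expand along row 1 (it has 1 zero):
  + (3) · M_11   where M_11 = det([1 -4 4; 2 1 2; 4 -2 0]) = -60
  − (-2) · M_12   where M_12 = det([1 -4 4; 0 1 2; 3 -2 0]) = -32
  − (3) · M_14   where M_14 = det([1 1 -4; 0 2 1; 3 4 -2]) = 19
det = (+1)·(3)·(-60) + (-1)·(-2)·(-32) + (-1)·(3)·(19) = -301

-301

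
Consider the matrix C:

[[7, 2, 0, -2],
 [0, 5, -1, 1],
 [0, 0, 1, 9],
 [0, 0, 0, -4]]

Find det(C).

-140

C is upper triangular, so det(C) is the product of the diagonal entries:
det = (7) · (5) · (1) · (-4) = -140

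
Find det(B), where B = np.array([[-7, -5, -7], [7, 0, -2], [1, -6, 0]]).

Expand along row 2:
  − 7 · |-5 -7; -6 0| = −7·(0 − 42) = 294
  − (-2) · |-7 -5; 1 -6| = −(-2)·(42 − (-5)) = 94
Sum: (294) + (94) = 388

|B| = 388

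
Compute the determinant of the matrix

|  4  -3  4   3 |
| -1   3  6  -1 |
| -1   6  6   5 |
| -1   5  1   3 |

Expand along row 1:
  + (4) · M_11   where M_11 = det([3 6 -1; 6 6 5; 5 1 3]) = 105
  − (-3) · M_12   where M_12 = det([-1 6 -1; -1 6 5; -1 1 3]) = -30
  + (4) · M_13   where M_13 = det([-1 3 -1; -1 6 5; -1 5 3]) = 0
  − (3) · M_14   where M_14 = det([-1 3 6; -1 6 6; -1 5 1]) = 15
det = (+1)·(4)·(105) + (-1)·(-3)·(-30) + (+1)·(4)·(0) + (-1)·(3)·(15) = 285

285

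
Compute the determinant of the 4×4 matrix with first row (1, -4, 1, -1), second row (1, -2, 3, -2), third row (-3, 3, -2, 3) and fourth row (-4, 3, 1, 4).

Expand along row 1:
  + (1) · M_11   where M_11 = det([-2 3 -2; 3 -2 3; 3 1 4]) = -5
  − (-4) · M_12   where M_12 = det([1 3 -2; -3 -2 3; -4 1 4]) = 11
  + (1) · M_13   where M_13 = det([1 -2 -2; -3 3 3; -4 3 4]) = -3
  − (-1) · M_14   where M_14 = det([1 -2 3; -3 3 -2; -4 3 1]) = -4
det = (+1)·(1)·(-5) + (-1)·(-4)·(11) + (+1)·(1)·(-3) + (-1)·(-1)·(-4) = 32

The determinant is 32.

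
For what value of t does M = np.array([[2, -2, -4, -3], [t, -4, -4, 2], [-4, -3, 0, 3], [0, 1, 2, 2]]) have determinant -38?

Expanding along the row containing t, det(M) is linear in t: det(M) = (6)·t + (-32).
Set (6)·t + (-32) = -38  ⇒  (6)·t = -6  ⇒  t = -1.

t = -1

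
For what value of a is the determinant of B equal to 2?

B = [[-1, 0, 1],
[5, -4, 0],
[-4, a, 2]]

a = 2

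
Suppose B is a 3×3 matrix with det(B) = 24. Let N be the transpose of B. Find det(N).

24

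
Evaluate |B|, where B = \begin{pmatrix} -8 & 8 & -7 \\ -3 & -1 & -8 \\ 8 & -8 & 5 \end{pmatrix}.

det(B) = -64

Expand along row 1:
  + (-8) · |-1 -8; -8 5| = (-8)·(-5 − 64) = 552
  − 8 · |-3 -8; 8 5| = −8·(-15 − (-64)) = -392
  + (-7) · |-3 -1; 8 -8| = (-7)·(24 − (-8)) = -224
Sum: (552) + (-392) + (-224) = -64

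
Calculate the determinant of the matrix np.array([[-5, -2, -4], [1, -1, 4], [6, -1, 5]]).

Expand along column 1:
  + (-5) · |-1 4; -1 5| = (-5)·(-5 − (-4)) = 5
  − 1 · |-2 -4; -1 5| = −1·(-10 − 4) = 14
  + 6 · |-2 -4; -1 4| = 6·(-8 − 4) = -72
Sum: (5) + (14) + (-72) = -53

The determinant is -53.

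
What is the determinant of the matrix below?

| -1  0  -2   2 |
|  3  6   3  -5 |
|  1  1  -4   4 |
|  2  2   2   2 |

The determinant is 152.

Expand along row 1 (it has 1 zero):
  + (-1) · M_11   where M_11 = det([6 3 -5; 1 -4 4; 2 2 2]) = -128
  + (-2) · M_13   where M_13 = det([3 6 -5; 1 1 4; 2 2 2]) = 18
  − (2) · M_14   where M_14 = det([3 6 3; 1 1 -4; 2 2 2]) = -30
det = (+1)·(-1)·(-128) + (+1)·(-2)·(18) + (-1)·(2)·(-30) = 152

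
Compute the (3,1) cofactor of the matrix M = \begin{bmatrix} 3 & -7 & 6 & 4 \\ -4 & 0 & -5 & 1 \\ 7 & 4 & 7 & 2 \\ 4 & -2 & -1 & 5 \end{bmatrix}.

Delete row 3 and column 1; the remaining 3×3 submatrix is [-7 6 4; 0 -5 1; -2 -1 5].
Its determinant is 116.
The cofactor carries sign (−1)^(3+1) = +1, so C_{3,1} = +(116) = 116.

The cofactor is 116.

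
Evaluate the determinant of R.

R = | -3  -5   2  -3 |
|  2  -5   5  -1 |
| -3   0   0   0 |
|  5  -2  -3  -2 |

78

Expand along row 3 (it has 3 zeros):
  + (-3) · M_31   where M_31 = det([-5 2 -3; -5 5 -1; -2 -3 -2]) = -26
det = (+1)·(-3)·(-26) = 78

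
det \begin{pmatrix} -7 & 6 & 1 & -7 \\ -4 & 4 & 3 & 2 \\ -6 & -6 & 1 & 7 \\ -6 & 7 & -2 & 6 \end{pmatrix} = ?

Expand along row 1:
  + (-7) · M_11   where M_11 = det([4 3 2; -6 1 7; 7 -2 6]) = 345
  − (6) · M_12   where M_12 = det([-4 3 2; -6 1 7; -6 -2 6]) = -62
  + (1) · M_13   where M_13 = det([-4 4 2; -6 -6 7; -6 7 6]) = 160
  − (-7) · M_14   where M_14 = det([-4 4 3; -6 -6 1; -6 7 -2]) = -326
det = (+1)·(-7)·(345) + (-1)·(6)·(-62) + (+1)·(1)·(160) + (-1)·(-7)·(-326) = -4165

-4165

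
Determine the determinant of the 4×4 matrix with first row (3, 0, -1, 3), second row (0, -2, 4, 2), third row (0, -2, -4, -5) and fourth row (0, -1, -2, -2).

Expand along column 1 (it has 3 zeros):
  + (3) · M_11   where M_11 = det([-2 4 2; -2 -4 -5; -1 -2 -2]) = 8
det = (+1)·(3)·(8) = 24

24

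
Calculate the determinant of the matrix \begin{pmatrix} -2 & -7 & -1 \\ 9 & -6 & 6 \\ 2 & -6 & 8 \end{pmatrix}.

486

Expand along row 1:
  + (-2) · |-6 6; -6 8| = (-2)·(-48 − (-36)) = 24
  − (-7) · |9 6; 2 8| = −(-7)·(72 − 12) = 420
  + (-1) · |9 -6; 2 -6| = (-1)·(-54 − (-12)) = 42
Sum: (24) + (420) + (42) = 486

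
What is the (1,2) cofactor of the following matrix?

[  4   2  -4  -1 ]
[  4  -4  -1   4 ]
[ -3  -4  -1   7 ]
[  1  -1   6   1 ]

250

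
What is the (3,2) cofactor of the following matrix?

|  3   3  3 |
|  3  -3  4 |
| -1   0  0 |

The cofactor is -3.

Delete row 3 and column 2; the remaining 2×2 submatrix is [3 3; 3 4].
Its determinant is 3·4 − 3·3 = 3.
The cofactor carries sign (−1)^(3+2) = −1, so C_{3,2} = −(3) = -3.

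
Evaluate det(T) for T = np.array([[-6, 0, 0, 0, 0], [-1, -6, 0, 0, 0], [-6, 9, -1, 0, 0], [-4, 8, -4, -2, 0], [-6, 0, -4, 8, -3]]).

T is lower triangular, so det(T) is the product of the diagonal entries:
det = (-6) · (-6) · (-1) · (-2) · (-3) = -216

det(T) = -216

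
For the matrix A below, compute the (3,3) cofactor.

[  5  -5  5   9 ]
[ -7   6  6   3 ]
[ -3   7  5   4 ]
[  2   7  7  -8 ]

Delete row 3 and column 3; the remaining 3×3 submatrix is [5 -5 9; -7 6 3; 2 7 -8].
Its determinant is -644.
The cofactor carries sign (−1)^(3+3) = +1, so C_{3,3} = +(-644) = -644.

-644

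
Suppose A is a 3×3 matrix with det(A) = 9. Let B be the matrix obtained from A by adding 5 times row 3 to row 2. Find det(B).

Adding a multiple of one row to another leaves the determinant unchanged.
det(B) = (1)·(9) = 9

The determinant is 9.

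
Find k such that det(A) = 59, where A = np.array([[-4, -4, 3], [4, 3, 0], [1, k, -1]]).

6

Expanding along the row containing k, det(A) is linear in k: det(A) = (12)·k + (-13).
Set (12)·k + (-13) = 59  ⇒  (12)·k = 72  ⇒  k = 6.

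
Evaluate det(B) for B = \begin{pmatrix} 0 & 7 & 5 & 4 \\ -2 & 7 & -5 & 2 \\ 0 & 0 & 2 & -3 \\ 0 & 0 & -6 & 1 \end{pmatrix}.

|B| = -224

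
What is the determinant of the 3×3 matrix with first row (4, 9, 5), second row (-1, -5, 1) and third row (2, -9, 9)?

50

Expand along column 1:
  + 4 · |-5 1; -9 9| = 4·(-45 − (-9)) = -144
  − (-1) · |9 5; -9 9| = −(-1)·(81 − (-45)) = 126
  + 2 · |9 5; -5 1| = 2·(9 − (-25)) = 68
Sum: (-144) + (126) + (68) = 50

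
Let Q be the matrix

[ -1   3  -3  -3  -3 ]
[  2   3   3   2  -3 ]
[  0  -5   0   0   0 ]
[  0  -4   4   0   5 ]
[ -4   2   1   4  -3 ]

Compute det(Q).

Expand along row 3 (it has 4 zeros):
  − (-5) · M_32   where M_32 = det([-1 -3 -3 -3; 2 3 2 -3; 0 4 0 5; -4 1 4 -3]) = 452
det = (-1)·(-5)·(452) = 2260

2260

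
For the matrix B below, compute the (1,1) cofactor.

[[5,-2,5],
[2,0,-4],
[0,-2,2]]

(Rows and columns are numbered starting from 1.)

-8

Delete row 1 and column 1; the remaining 2×2 submatrix is [0 -4; -2 2].
Its determinant is 0·2 − (-4)·(-2) = -8.
The cofactor carries sign (−1)^(1+1) = +1, so C_{1,1} = +(-8) = -8.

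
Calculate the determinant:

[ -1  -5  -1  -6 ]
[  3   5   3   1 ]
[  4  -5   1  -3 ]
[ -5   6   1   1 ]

Expand along row 1:
  + (-1) · M_11   where M_11 = det([5 3 1; -5 1 -3; 6 1 1]) = -30
  − (-5) · M_12   where M_12 = det([3 3 1; 4 1 -3; -5 1 1]) = 54
  + (-1) · M_13   where M_13 = det([3 5 1; 4 -5 -3; -5 6 1]) = 93
  − (-6) · M_14   where M_14 = det([3 5 3; 4 -5 1; -5 6 1]) = -81
det = (+1)·(-1)·(-30) + (-1)·(-5)·(54) + (+1)·(-1)·(93) + (-1)·(-6)·(-81) = -279

-279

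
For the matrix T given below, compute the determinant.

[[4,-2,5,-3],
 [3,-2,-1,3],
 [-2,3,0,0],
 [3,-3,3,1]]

Expand along row 3 (it has 2 zeros):
  + (-2) · M_31   where M_31 = det([-2 5 -3; -2 -1 3; -3 3 1]) = 12
  − (3) · M_32   where M_32 = det([4 5 -3; 3 -1 3; 3 3 1]) = -46
det = (+1)·(-2)·(12) + (-1)·(3)·(-46) = 114

114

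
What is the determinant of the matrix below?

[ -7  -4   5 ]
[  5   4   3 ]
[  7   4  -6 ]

8

Expand along row 1:
  + (-7) · |4 3; 4 -6| = (-7)·(-24 − 12) = 252
  − (-4) · |5 3; 7 -6| = −(-4)·(-30 − 21) = -204
  + 5 · |5 4; 7 4| = 5·(20 − 28) = -40
Sum: (252) + (-204) + (-40) = 8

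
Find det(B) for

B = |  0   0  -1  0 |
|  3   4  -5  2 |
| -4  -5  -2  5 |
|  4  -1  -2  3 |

Expand along row 1 (it has 3 zeros):
  + (-1) · M_13   where M_13 = det([3 4 2; -4 -5 5; 4 -1 3]) = 146
det = (+1)·(-1)·(146) = -146

|B| = -146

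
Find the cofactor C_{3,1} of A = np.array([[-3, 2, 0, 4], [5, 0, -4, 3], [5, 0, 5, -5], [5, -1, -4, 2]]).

-8

Delete row 3 and column 1; the remaining 3×3 submatrix is [2 0 4; 0 -4 3; -1 -4 2].
Its determinant is -8.
The cofactor carries sign (−1)^(3+1) = +1, so C_{3,1} = +(-8) = -8.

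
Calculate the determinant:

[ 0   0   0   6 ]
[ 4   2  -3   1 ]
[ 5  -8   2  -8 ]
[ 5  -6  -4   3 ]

-1236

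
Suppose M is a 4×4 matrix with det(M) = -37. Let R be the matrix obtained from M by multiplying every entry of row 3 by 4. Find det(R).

det(R) = -148

Scaling one row by 4 multiplies the determinant by 4.
det(R) = (4)·(-37) = -148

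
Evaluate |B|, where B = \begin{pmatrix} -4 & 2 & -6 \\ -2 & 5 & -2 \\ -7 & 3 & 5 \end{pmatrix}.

Expand along column 1:
  + (-4) · |5 -2; 3 5| = (-4)·(25 − (-6)) = -124
  − (-2) · |2 -6; 3 5| = −(-2)·(10 − (-18)) = 56
  + (-7) · |2 -6; 5 -2| = (-7)·(-4 − (-30)) = -182
Sum: (-124) + (56) + (-182) = -250

|B| = -250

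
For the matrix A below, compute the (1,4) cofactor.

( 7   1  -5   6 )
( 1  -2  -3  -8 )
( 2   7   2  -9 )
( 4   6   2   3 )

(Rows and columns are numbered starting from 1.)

-42

Delete row 1 and column 4; the remaining 3×3 submatrix is [1 -2 -3; 2 7 2; 4 6 2].
Its determinant is 42.
The cofactor carries sign (−1)^(1+4) = −1, so C_{1,4} = −(42) = -42.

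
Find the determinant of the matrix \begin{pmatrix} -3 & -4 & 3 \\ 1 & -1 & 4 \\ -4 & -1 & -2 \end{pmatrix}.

23

Expand along row 1:
  + (-3) · |-1 4; -1 -2| = (-3)·(2 − (-4)) = -18
  − (-4) · |1 4; -4 -2| = −(-4)·(-2 − (-16)) = 56
  + 3 · |1 -1; -4 -1| = 3·(-1 − 4) = -15
Sum: (-18) + (56) + (-15) = 23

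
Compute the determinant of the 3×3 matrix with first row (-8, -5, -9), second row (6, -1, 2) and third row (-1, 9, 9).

The determinant is 19.

Expand along row 1:
  + (-8) · |-1 2; 9 9| = (-8)·(-9 − 18) = 216
  − (-5) · |6 2; -1 9| = −(-5)·(54 − (-2)) = 280
  + (-9) · |6 -1; -1 9| = (-9)·(54 − 1) = -477
Sum: (216) + (280) + (-477) = 19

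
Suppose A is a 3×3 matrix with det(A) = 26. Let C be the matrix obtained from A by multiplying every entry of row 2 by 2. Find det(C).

The determinant is 52.

Scaling one row by 2 multiplies the determinant by 2.
det(C) = (2)·(26) = 52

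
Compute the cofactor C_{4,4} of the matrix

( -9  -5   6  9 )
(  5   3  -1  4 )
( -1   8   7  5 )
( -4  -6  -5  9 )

Delete row 4 and column 4; the remaining 3×3 submatrix is [-9 -5 6; 5 3 -1; -1 8 7].
Its determinant is 167.
The cofactor carries sign (−1)^(4+4) = +1, so C_{4,4} = +(167) = 167.

167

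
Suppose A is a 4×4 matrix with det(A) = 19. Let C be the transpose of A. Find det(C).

det(Aᵀ) = det(A).
det(C) = (1)·(19) = 19

The determinant is 19.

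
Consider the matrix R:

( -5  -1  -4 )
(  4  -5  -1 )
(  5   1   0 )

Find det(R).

det(R) = -116

Expand along column 3:
  + (-4) · |4 -5; 5 1| = (-4)·(4 − (-25)) = -116
  − (-1) · |-5 -1; 5 1| = −(-1)·(-5 − (-5)) = 0
Sum: (-116) + (0) = -116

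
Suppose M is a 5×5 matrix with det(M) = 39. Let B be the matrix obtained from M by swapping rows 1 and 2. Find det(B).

-39

Swapping two rows multiplies the determinant by −1.
det(B) = (-1)·(39) = -39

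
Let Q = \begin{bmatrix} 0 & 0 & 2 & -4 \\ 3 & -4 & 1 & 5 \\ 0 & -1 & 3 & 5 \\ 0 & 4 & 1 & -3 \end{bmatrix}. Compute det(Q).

det(Q) = -258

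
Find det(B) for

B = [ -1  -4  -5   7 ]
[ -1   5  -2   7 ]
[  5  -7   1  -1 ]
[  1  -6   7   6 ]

3387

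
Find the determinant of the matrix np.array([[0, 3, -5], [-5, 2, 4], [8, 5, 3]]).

Expand along row 1:
  − 3 · |-5 4; 8 3| = −3·(-15 − 32) = 141
  + (-5) · |-5 2; 8 5| = (-5)·(-25 − 16) = 205
Sum: (141) + (205) = 346

346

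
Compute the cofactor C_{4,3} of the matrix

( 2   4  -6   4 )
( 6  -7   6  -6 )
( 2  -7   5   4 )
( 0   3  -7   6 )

Delete row 4 and column 3; the remaining 3×3 submatrix is [2 4 4; 6 -7 -6; 2 -7 4].
Its determinant is -396.
The cofactor carries sign (−1)^(4+3) = −1, so C_{4,3} = −(-396) = 396.

396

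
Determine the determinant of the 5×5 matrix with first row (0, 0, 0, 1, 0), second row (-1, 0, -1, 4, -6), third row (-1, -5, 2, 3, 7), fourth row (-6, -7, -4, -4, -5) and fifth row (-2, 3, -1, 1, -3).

364

Expand along row 1 (it has 4 zeros):
  − (1) · M_14   where M_14 = det([-1 0 -1 -6; -1 -5 2 7; -6 -7 -4 -5; -2 3 -1 -3]) = -364
det = (-1)·(1)·(-364) = 364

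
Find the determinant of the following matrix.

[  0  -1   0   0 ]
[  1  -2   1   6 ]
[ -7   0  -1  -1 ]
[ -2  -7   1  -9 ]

-105

Expand along row 1 (it has 3 zeros):
  − (-1) · M_12   where M_12 = det([1 1 6; -7 -1 -1; -2 1 -9]) = -105
det = (-1)·(-1)·(-105) = -105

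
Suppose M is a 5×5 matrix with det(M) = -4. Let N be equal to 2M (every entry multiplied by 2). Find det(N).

For a 5×5 matrix, det(2M) = 2^5·det(M) = 32·det(M).
det(N) = (32)·(-4) = -128

-128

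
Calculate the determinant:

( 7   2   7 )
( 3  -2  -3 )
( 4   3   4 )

Expand along column 1:
  + 7 · |-2 -3; 3 4| = 7·(-8 − (-9)) = 7
  − 3 · |2 7; 3 4| = −3·(8 − 21) = 39
  + 4 · |2 7; -2 -3| = 4·(-6 − (-14)) = 32
Sum: (7) + (39) + (32) = 78

The determinant is 78.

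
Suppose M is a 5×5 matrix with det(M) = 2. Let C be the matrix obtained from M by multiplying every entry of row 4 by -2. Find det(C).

The determinant is -4.

Scaling one row by -2 multiplies the determinant by -2.
det(C) = (-2)·(2) = -4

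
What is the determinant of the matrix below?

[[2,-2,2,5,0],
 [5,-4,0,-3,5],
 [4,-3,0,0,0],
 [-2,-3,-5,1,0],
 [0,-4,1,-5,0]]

-3750

Expand along column 5 (it has 4 zeros):
  − (5) · M_25   where M_25 = det([2 -2 2 5; 4 -3 0 0; -2 -3 -5 1; 0 -4 1 -5]) = 750
det = (-1)·(5)·(750) = -3750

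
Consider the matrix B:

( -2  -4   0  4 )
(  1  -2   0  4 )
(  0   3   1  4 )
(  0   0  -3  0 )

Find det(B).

Expand along row 4 (it has 3 zeros):
  − (-3) · M_43   where M_43 = det([-2 -4 4; 1 -2 4; 0 3 4]) = 68
det = (-1)·(-3)·(68) = 204

|B| = 204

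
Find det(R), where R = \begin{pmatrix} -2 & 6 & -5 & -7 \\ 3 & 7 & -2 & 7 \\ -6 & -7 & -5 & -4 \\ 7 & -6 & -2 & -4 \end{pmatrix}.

Expand along row 1:
  + (-2) · M_11   where M_11 = det([7 -2 7; -7 -5 -4; -6 -2 -4]) = -20
  − (6) · M_12   where M_12 = det([3 -2 7; -6 -5 -4; 7 -2 -4]) = 469
  + (-5) · M_13   where M_13 = det([3 7 7; -6 -7 -4; 7 -6 -4]) = 243
  − (-7) · M_14   where M_14 = det([3 7 -2; -6 -7 -5; 7 -6 -2]) = -547
det = (+1)·(-2)·(-20) + (-1)·(6)·(469) + (+1)·(-5)·(243) + (-1)·(-7)·(-547) = -7818

The determinant is -7818.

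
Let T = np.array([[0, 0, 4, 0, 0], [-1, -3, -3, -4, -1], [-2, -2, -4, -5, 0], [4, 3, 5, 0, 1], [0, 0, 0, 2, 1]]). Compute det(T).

Expand along row 1 (it has 4 zeros):
  + (4) · M_13   where M_13 = det([-1 -3 -4 -1; -2 -2 -5 0; 4 3 0 1; 0 0 2 1]) = 49
det = (+1)·(4)·(49) = 196

The determinant is 196.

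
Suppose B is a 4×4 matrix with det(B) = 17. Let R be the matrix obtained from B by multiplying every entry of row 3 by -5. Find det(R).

Scaling one row by -5 multiplies the determinant by -5.
det(R) = (-5)·(17) = -85

-85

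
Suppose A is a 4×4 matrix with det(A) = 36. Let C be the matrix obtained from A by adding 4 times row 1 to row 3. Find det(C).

36

Adding a multiple of one row to another leaves the determinant unchanged.
det(C) = (1)·(36) = 36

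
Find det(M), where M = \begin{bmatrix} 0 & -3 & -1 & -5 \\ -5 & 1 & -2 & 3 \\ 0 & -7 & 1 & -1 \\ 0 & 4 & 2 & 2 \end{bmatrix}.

Expand along column 1 (it has 3 zeros):
  − (-5) · M_21   where M_21 = det([-3 -1 -5; -7 1 -1; 4 2 2]) = 68
det = (-1)·(-5)·(68) = 340

The determinant is 340.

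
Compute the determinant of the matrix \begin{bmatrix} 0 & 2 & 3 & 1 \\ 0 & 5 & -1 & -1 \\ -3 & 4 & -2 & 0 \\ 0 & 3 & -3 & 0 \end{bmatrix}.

81

Expand along column 1 (it has 3 zeros):
  + (-3) · M_31   where M_31 = det([2 3 1; 5 -1 -1; 3 -3 0]) = -27
det = (+1)·(-3)·(-27) = 81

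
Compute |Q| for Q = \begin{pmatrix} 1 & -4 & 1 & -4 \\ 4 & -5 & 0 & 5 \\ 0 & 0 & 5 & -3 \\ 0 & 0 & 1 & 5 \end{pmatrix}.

Q is block upper-triangular with a 2×2 block and a 2×2 block on the diagonal, so its determinant equals the product of the determinants of the diagonal blocks.
det of the 2×2 block = 11
det of the 2×2 block = 28
det = (11)·(28) = 308

det(Q) = 308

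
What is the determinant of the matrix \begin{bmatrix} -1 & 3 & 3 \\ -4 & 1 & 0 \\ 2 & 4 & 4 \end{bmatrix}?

-10

Expand along column 3:
  + 3 · |-4 1; 2 4| = 3·(-16 − 2) = -54
  + 4 · |-1 3; -4 1| = 4·(-1 − (-12)) = 44
Sum: (-54) + (44) = -10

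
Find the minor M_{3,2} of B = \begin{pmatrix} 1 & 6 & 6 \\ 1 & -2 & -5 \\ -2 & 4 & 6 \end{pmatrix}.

-11

Delete row 3 and column 2; the remaining 2×2 submatrix is [1 6; 1 -5].
Its determinant is 1·(-5) − 6·1 = -11.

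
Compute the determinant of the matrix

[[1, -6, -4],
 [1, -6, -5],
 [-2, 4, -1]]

The determinant is -8.

Expand along column 1:
  + 1 · |-6 -5; 4 -1| = 1·(6 − (-20)) = 26
  − 1 · |-6 -4; 4 -1| = −1·(6 − (-16)) = -22
  + (-2) · |-6 -4; -6 -5| = (-2)·(30 − 24) = -12
Sum: (26) + (-22) + (-12) = -8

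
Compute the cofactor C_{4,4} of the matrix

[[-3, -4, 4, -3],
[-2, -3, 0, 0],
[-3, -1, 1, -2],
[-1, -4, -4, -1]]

Delete row 4 and column 4; the remaining 3×3 submatrix is [-3 -4 4; -2 -3 0; -3 -1 1].
Its determinant is -27.
The cofactor carries sign (−1)^(4+4) = +1, so C_{4,4} = +(-27) = -27.

-27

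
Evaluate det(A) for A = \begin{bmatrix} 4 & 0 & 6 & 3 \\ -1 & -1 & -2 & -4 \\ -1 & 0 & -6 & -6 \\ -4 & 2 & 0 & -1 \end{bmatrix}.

|A| = -186

Expand along column 2 (it has 2 zeros):
  + (-1) · M_22   where M_22 = det([4 6 3; -1 -6 -6; -4 0 -1]) = 90
  + (2) · M_42   where M_42 = det([4 6 3; -1 -2 -4; -1 -6 -6]) = -48
det = (+1)·(-1)·(90) + (+1)·(2)·(-48) = -186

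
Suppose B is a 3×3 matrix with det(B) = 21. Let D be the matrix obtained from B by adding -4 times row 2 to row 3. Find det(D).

Adding a multiple of one row to another leaves the determinant unchanged.
det(D) = (1)·(21) = 21

|D| = 21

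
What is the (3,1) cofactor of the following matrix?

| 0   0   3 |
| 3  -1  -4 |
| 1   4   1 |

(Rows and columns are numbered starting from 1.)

Delete row 3 and column 1; the remaining 2×2 submatrix is [0 3; -1 -4].
Its determinant is 0·(-4) − 3·(-1) = 3.
The cofactor carries sign (−1)^(3+1) = +1, so C_{3,1} = +(3) = 3.

The cofactor is 3.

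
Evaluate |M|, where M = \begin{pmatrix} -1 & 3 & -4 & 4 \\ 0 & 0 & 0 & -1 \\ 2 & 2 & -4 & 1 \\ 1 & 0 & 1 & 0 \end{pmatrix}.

12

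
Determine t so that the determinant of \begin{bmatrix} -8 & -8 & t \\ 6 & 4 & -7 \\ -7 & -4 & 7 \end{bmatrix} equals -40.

Expanding along the row containing t, det(A) is linear in t: det(A) = (4)·t + (-56).
Set (4)·t + (-56) = -40  ⇒  (4)·t = 16  ⇒  t = 4.

4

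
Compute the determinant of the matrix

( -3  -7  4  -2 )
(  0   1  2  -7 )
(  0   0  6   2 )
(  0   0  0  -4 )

The determinant is 72.

The matrix is upper triangular, so the determinant is the product of the diagonal entries:
det = (-3) · (1) · (6) · (-4) = 72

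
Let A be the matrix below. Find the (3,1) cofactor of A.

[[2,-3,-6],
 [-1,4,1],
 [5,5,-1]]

The cofactor is 21.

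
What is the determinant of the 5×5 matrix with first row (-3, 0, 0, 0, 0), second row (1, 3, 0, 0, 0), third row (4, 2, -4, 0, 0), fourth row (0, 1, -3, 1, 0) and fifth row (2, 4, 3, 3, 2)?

The matrix is lower triangular, so the determinant is the product of the diagonal entries:
det = (-3) · (3) · (-4) · (1) · (2) = 72

72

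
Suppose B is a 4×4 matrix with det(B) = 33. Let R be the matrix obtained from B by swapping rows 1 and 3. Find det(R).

The determinant is -33.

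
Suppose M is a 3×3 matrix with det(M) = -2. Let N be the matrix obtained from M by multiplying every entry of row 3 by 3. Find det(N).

det(N) = -6

Scaling one row by 3 multiplies the determinant by 3.
det(N) = (3)·(-2) = -6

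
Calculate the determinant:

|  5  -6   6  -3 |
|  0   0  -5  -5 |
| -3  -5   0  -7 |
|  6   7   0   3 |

1435

Expand along row 2 (it has 2 zeros):
  − (-5) · M_23   where M_23 = det([5 -6 -3; -3 -5 -7; 6 7 3]) = 341
  + (-5) · M_24   where M_24 = det([5 -6 6; -3 -5 0; 6 7 0]) = 54
det = (-1)·(-5)·(341) + (+1)·(-5)·(54) = 1435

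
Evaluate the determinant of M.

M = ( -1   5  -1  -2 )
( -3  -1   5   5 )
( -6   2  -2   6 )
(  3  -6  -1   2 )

|M| = -340

Expand along row 1:
  + (-1) · M_11   where M_11 = det([-1 5 5; 2 -2 6; -6 -1 2]) = -272
  − (5) · M_12   where M_12 = det([-3 5 5; -6 -2 6; 3 -1 2]) = 204
  + (-1) · M_13   where M_13 = det([-3 -1 5; -6 2 6; 3 -6 2]) = 0
  − (-2) · M_14   where M_14 = det([-3 -1 5; -6 2 -2; 3 -6 -1]) = 204
det = (+1)·(-1)·(-272) + (-1)·(5)·(204) + (+1)·(-1)·(0) + (-1)·(-2)·(204) = -340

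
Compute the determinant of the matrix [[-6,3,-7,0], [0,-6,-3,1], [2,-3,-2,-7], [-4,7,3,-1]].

Expand along row 1 (it has 1 zero):
  + (-6) · M_11   where M_11 = det([-6 -3 1; -3 -2 -7; 7 3 -1]) = 23
  − (3) · M_12   where M_12 = det([0 -3 1; 2 -2 -7; -4 3 -1]) = -92
  + (-7) · M_13   where M_13 = det([0 -6 1; 2 -3 -7; -4 7 -1]) = -178
det = (+1)·(-6)·(23) + (-1)·(3)·(-92) + (+1)·(-7)·(-178) = 1384

1384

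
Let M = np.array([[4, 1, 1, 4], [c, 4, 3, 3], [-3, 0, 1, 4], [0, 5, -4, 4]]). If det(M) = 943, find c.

-7

Expanding along the column containing c, det(M) is linear in c: det(M) = (-20)·c + (803).
Set (-20)·c + (803) = 943  ⇒  (-20)·c = 140  ⇒  c = -7.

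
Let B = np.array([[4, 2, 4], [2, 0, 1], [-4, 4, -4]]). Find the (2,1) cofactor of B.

Delete row 2 and column 1; the remaining 2×2 submatrix is [2 4; 4 -4].
Its determinant is 2·(-4) − 4·4 = -24.
The cofactor carries sign (−1)^(2+1) = −1, so C_{2,1} = −(-24) = 24.

24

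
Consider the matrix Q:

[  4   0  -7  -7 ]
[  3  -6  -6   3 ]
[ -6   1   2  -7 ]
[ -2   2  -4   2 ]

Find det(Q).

3258

Expand along row 1 (it has 1 zero):
  + (4) · M_11   where M_11 = det([-6 -6 3; 1 2 -7; 2 -4 2]) = 216
  + (-7) · M_13   where M_13 = det([3 -6 3; -6 1 -7; -2 2 2]) = -138
  − (-7) · M_14   where M_14 = det([3 -6 -6; -6 1 2; -2 2 -4]) = 204
det = (+1)·(4)·(216) + (+1)·(-7)·(-138) + (-1)·(-7)·(204) = 3258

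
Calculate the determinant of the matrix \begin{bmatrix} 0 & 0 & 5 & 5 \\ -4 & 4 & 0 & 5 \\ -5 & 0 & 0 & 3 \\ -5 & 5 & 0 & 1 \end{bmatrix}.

-525

Expand along column 3 (it has 3 zeros):
  + (5) · M_13   where M_13 = det([-4 4 5; -5 0 3; -5 5 1]) = -105
det = (+1)·(5)·(-105) = -525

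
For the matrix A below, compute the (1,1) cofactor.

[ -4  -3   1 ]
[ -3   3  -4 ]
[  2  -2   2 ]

Delete row 1 and column 1; the remaining 2×2 submatrix is [3 -4; -2 2].
Its determinant is 3·2 − (-4)·(-2) = -2.
The cofactor carries sign (−1)^(1+1) = +1, so C_{1,1} = +(-2) = -2.

The cofactor is -2.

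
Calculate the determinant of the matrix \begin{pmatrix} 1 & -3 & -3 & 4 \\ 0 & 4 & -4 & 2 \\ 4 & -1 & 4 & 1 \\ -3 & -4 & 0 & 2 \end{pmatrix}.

Expand along row 2 (it has 1 zero):
  + (4) · M_22   where M_22 = det([1 -3 4; 4 4 1; -3 0 2]) = 89
  − (-4) · M_23   where M_23 = det([1 -3 4; 4 -1 1; -3 -4 2]) = -41
  + (2) · M_24   where M_24 = det([1 -3 -3; 4 -1 4; -3 -4 0]) = 109
det = (+1)·(4)·(89) + (-1)·(-4)·(-41) + (+1)·(2)·(109) = 410

The determinant is 410.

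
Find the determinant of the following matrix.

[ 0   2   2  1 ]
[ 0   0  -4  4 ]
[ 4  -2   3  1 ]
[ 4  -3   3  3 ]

Expand along row 2 (it has 2 zeros):
  − (-4) · M_23   where M_23 = det([0 2 1; 4 -2 1; 4 -3 3]) = -20
  + (4) · M_24   where M_24 = det([0 2 2; 4 -2 3; 4 -3 3]) = -8
det = (-1)·(-4)·(-20) + (+1)·(4)·(-8) = -112

The determinant is -112.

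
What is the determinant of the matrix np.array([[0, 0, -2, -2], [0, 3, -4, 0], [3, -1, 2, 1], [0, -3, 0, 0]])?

Expand along row 4 (it has 3 zeros):
  + (-3) · M_42   where M_42 = det([0 -2 -2; 0 -4 0; 3 2 1]) = -24
det = (+1)·(-3)·(-24) = 72

The determinant is 72.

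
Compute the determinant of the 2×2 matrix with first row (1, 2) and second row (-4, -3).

det = 1·(-3) − 2·(-4) = -3 − (-8) = 5

5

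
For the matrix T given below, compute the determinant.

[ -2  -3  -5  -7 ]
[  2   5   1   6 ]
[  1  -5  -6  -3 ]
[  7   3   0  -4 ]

det(T) = -1506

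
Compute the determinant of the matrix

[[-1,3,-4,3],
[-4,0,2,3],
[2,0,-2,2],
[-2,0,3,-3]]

-30

Expand along column 2 (it has 3 zeros):
  − (3) · M_12   where M_12 = det([-4 2 3; 2 -2 2; -2 3 -3]) = 10
det = (-1)·(3)·(10) = -30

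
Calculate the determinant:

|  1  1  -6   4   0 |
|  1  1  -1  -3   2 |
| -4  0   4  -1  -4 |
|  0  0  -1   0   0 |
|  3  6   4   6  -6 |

The determinant is -222.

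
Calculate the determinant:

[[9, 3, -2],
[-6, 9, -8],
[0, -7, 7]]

105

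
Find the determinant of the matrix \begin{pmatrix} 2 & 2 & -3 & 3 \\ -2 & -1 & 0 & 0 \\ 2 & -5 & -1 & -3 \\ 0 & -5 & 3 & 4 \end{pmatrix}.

The determinant is -362.

Expand along row 2 (it has 2 zeros):
  − (-2) · M_21   where M_21 = det([2 -3 3; -5 -1 -3; -5 3 4]) = -155
  + (-1) · M_22   where M_22 = det([2 -3 3; 2 -1 -3; 0 3 4]) = 52
det = (-1)·(-2)·(-155) + (+1)·(-1)·(52) = -362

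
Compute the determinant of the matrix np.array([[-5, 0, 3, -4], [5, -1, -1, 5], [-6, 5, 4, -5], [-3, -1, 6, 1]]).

72

Expand along row 1 (it has 1 zero):
  + (-5) · M_11   where M_11 = det([-1 -1 5; 5 4 -5; -1 6 1]) = 136
  + (3) · M_13   where M_13 = det([5 -1 5; -6 5 -5; -3 -1 1]) = 84
  − (-4) · M_14   where M_14 = det([5 -1 -1; -6 5 4; -3 -1 6]) = 125
det = (+1)·(-5)·(136) + (+1)·(3)·(84) + (-1)·(-4)·(125) = 72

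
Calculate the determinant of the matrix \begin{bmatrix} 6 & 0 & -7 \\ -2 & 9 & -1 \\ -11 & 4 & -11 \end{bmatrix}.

-1207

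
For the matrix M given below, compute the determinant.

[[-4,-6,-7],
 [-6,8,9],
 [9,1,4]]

|M| = -176

Expand along row 1:
  + (-4) · |8 9; 1 4| = (-4)·(32 − 9) = -92
  − (-6) · |-6 9; 9 4| = −(-6)·(-24 − 81) = -630
  + (-7) · |-6 8; 9 1| = (-7)·(-6 − 72) = 546
Sum: (-92) + (-630) + (546) = -176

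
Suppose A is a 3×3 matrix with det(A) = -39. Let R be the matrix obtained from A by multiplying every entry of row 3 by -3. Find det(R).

|R| = 117

Scaling one row by -3 multiplies the determinant by -3.
det(R) = (-3)·(-39) = 117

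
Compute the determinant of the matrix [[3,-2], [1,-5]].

-13

det = 3·(-5) − (-2)·1 = -15 − (-2) = -13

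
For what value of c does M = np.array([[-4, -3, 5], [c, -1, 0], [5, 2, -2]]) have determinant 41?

Expanding along the column containing c, det(M) is linear in c: det(M) = (4)·c + (17).
Set (4)·c + (17) = 41  ⇒  (4)·c = 24  ⇒  c = 6.

6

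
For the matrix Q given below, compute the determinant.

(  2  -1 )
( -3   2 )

The determinant is 1.

det(Q) = 2·2 − (-1)·(-3) = 4 − 3 = 1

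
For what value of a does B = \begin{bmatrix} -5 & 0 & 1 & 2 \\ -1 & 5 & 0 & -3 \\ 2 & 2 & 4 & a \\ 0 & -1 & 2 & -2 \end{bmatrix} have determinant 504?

a = 2

Expanding along the row containing a, det(B) is linear in a: det(B) = (49)·a + (406).
Set (49)·a + (406) = 504  ⇒  (49)·a = 98  ⇒  a = 2.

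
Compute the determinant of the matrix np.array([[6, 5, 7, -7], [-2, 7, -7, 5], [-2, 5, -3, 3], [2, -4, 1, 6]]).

1216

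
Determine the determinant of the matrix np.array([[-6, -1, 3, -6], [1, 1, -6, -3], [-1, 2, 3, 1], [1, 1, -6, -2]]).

The determinant is -84.

Expand along row 1:
  + (-6) · M_11   where M_11 = det([1 -6 -3; 2 3 1; 1 -6 -2]) = 15
  − (-1) · M_12   where M_12 = det([1 -6 -3; -1 3 1; 1 -6 -2]) = -3
  + (3) · M_13   where M_13 = det([1 1 -3; -1 2 1; 1 1 -2]) = 3
  − (-6) · M_14   where M_14 = det([1 1 -6; -1 2 3; 1 1 -6]) = 0
det = (+1)·(-6)·(15) + (-1)·(-1)·(-3) + (+1)·(3)·(3) + (-1)·(-6)·(0) = -84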